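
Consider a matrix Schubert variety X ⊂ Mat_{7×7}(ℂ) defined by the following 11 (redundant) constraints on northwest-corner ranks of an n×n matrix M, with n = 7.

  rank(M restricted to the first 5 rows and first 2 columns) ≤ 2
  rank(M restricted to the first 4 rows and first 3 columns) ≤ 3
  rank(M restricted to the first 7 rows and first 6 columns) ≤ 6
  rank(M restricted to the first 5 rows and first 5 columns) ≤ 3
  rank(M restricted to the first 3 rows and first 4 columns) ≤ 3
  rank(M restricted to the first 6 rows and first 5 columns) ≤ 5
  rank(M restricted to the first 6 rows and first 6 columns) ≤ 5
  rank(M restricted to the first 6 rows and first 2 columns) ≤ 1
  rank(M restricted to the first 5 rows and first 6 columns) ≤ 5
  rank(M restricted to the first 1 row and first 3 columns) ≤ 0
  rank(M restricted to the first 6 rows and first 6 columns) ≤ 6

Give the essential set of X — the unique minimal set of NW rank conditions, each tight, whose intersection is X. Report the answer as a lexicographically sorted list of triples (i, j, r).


Computing R[i][j] = min implied NW-rank bound (n=7, 11 conditions):

  R[1]: 0 0 0 1 1 1 1
  R[2]: 1 1 1 2 2 2 2
  R[3]: 1 1 2 3 3 3 3
  R[4]: 1 1 2 3 3 4 4
  R[5]: 1 1 2 3 3 4 5
  R[6]: 1 1 2 3 4 5 6
  R[7]: 1 2 3 4 5 6 7

so w = (4, 1, 3, 6, 7, 5, 2).

|D(w)|=9, |Ess(w)|=3:

[(1, 3, 0), (5, 5, 3), (6, 2, 1)]


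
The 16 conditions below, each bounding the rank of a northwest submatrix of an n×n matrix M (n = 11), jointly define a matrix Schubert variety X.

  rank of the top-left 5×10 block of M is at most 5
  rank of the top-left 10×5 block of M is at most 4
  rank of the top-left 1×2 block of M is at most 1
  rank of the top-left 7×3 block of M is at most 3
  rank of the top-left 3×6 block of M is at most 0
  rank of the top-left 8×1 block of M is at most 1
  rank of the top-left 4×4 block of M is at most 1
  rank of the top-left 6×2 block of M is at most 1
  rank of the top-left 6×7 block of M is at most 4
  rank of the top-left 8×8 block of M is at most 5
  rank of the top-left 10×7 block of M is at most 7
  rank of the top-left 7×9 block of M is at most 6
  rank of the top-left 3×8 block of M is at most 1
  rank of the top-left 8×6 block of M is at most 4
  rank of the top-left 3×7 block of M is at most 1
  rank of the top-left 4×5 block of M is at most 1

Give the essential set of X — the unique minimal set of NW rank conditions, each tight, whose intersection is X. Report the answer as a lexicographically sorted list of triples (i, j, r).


Reconstructing r_w from the 16 given conditions:

  0  0  0  0  0  0  1  1  1  1  1
  0  0  0  0  0  0  1  1  2  2  2
  0  0  0  0  0  0  1  1  2  3  3
  1  1  1  1  1  1  2  2  3  4  4
  1  1  2  2  2  2  3  3  4  5  5
  1  1  2  3  3  3  4  4  5  6  6
  1  2  3  4  4  4  5  5  6  7  7
  1  2  3  4  4  4  5  5  6  7  8
  1  2  3  4  4  5  6  6  7  8  9
  1  2  3  4  4  5  6  7  8  9  10
  1  2  3  4  5  6  7  8  9  10  11

reading off 1-entries of Δ²R: w = (7, 9, 10, 1, 3, 4, 2, 11, 6, 8, 5).

6 SE-corners of the 27-cell Rothe diagram give Ess(w):

[(3, 6, 0), (3, 8, 1), (6, 2, 1), (8, 6, 4), (8, 8, 5), (10, 5, 4)]


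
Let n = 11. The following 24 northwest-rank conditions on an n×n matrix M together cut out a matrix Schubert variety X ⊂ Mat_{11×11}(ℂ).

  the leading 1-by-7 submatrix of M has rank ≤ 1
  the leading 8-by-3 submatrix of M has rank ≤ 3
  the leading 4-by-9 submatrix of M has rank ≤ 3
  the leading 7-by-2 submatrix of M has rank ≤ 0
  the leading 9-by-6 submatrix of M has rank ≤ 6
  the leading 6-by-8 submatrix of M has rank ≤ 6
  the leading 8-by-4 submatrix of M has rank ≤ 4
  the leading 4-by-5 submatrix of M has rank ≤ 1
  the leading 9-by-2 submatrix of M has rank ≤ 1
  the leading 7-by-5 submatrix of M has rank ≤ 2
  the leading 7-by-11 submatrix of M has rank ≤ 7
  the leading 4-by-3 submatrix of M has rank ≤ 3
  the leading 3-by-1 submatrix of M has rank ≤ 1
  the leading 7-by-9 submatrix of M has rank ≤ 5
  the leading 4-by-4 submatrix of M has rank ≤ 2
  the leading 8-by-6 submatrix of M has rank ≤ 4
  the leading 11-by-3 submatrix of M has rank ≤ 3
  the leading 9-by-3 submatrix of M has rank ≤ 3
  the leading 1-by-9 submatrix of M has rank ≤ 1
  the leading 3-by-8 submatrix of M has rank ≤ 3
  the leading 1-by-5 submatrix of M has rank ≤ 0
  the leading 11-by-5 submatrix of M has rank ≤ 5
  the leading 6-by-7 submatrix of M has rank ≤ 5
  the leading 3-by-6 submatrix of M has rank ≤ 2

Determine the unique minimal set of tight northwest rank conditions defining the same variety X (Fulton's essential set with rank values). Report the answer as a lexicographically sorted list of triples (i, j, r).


Reconstructing r_w from the 24 given conditions:

  0, 0, 0, 0, 0, 1, 1, 1, 1, 1, 1
  0, 0, 1, 1, 1, 2, 2, 2, 2, 2, 2
  0, 0, 1, 1, 1, 2, 3, 3, 3, 3, 3
  0, 0, 1, 1, 1, 2, 3, 3, 3, 4, 4
  0, 0, 1, 2, 2, 3, 4, 4, 4, 5, 5
  0, 0, 1, 2, 2, 3, 4, 5, 5, 6, 6
  0, 0, 1, 2, 2, 3, 4, 5, 5, 6, 7
  1, 1, 2, 3, 3, 4, 5, 6, 6, 7, 8
  1, 1, 2, 3, 4, 5, 6, 7, 7, 8, 9
  1, 2, 3, 4, 5, 6, 7, 8, 8, 9, 10
  1, 2, 3, 4, 5, 6, 7, 8, 9, 10, 11

so w = (6, 3, 7, 10, 4, 8, 11, 1, 5, 2, 9).

ℓ(w)=27; the 7 essential cells (i,j,r):

[(1, 5, 0), (4, 5, 1), (4, 9, 3), (7, 2, 0), (7, 5, 2), (7, 9, 5), (9, 2, 1)]


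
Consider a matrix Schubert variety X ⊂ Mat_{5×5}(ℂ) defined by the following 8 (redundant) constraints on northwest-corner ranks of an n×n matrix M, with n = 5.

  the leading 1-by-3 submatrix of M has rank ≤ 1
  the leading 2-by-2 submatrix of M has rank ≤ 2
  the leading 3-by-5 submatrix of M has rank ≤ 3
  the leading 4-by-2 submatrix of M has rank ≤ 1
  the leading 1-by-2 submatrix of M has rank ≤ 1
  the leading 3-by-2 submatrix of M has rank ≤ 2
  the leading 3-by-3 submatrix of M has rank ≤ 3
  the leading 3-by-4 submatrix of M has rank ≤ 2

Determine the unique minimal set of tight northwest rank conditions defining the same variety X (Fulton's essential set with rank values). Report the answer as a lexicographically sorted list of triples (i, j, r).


Rank table r_w(5×5) implied by the 8 constraints:

  i=1: 1  1  1  1  1
  i=2: 1  1  2  2  2
  i=3: 1  1  2  2  3
  i=4: 1  1  2  3  4
  i=5: 1  2  3  4  5

giving w = (1, 3, 5, 4, 2) via Δ²R.

ℓ(w)=4; the 2 essential cells (i,j,r):

[(3, 4, 2), (4, 2, 1)]


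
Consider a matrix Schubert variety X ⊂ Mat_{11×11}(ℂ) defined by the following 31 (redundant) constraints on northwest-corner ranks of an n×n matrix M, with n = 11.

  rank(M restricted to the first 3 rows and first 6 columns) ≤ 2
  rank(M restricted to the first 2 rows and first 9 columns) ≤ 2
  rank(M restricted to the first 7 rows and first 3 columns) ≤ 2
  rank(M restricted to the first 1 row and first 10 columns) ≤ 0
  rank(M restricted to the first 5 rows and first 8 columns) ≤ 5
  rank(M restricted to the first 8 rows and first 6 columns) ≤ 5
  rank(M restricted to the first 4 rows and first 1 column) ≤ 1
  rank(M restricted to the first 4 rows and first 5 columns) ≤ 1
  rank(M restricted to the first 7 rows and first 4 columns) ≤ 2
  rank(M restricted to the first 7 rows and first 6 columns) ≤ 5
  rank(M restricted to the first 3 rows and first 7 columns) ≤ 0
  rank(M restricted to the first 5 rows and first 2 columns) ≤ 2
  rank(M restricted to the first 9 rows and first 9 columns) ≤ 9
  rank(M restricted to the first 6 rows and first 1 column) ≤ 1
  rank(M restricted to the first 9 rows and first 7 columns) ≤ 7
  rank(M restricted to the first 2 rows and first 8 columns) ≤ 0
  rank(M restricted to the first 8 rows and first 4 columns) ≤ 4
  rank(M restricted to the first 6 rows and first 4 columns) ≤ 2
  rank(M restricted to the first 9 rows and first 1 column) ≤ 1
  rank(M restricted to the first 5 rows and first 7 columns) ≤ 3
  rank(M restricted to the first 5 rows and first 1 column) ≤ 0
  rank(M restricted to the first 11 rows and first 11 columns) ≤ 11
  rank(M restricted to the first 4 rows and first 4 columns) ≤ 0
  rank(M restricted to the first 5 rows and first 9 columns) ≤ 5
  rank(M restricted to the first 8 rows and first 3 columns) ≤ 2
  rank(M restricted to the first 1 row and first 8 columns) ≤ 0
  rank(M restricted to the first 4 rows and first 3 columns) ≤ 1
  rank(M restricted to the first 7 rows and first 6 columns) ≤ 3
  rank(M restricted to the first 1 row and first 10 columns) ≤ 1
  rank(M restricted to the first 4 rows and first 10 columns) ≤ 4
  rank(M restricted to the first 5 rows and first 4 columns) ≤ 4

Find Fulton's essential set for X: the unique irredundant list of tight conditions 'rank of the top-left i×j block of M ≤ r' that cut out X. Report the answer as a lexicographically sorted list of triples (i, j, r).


Reconstructing r_w from the 31 given conditions:

  i=1: 0 | 0 | 0 | 0 | 0 | 0 | 0 | 0 | 0 | 0 | 1
  i=2: 0 | 0 | 0 | 0 | 0 | 0 | 0 | 0 | 1 | 1 | 2
  i=3: 0 | 0 | 0 | 0 | 0 | 0 | 0 | 1 | 2 | 2 | 3
  i=4: 0 | 0 | 0 | 0 | 1 | 1 | 1 | 2 | 3 | 3 | 4
  i=5: 0 | 1 | 1 | 1 | 2 | 2 | 2 | 3 | 4 | 4 | 5
  i=6: 1 | 2 | 2 | 2 | 3 | 3 | 3 | 4 | 5 | 5 | 6
  i=7: 1 | 2 | 2 | 2 | 3 | 3 | 4 | 5 | 6 | 6 | 7
  i=8: 1 | 2 | 2 | 3 | 4 | 4 | 5 | 6 | 7 | 7 | 8
  i=9: 1 | 2 | 3 | 4 | 5 | 5 | 6 | 7 | 8 | 8 | 9
  i=10: 1 | 2 | 3 | 4 | 5 | 6 | 7 | 8 | 9 | 9 | 10
  i=11: 1 | 2 | 3 | 4 | 5 | 6 | 7 | 8 | 9 | 10 | 11

giving w = (11, 9, 8, 5, 2, 1, 7, 4, 3, 6, 10) via Δ²R.

D(w) has 34 cells with 8 SE-corners; essential set:

[(1, 10, 0), (2, 8, 0), (3, 7, 0), (4, 4, 0), (5, 1, 0), (7, 4, 2), (7, 6, 3), (8, 3, 2)]


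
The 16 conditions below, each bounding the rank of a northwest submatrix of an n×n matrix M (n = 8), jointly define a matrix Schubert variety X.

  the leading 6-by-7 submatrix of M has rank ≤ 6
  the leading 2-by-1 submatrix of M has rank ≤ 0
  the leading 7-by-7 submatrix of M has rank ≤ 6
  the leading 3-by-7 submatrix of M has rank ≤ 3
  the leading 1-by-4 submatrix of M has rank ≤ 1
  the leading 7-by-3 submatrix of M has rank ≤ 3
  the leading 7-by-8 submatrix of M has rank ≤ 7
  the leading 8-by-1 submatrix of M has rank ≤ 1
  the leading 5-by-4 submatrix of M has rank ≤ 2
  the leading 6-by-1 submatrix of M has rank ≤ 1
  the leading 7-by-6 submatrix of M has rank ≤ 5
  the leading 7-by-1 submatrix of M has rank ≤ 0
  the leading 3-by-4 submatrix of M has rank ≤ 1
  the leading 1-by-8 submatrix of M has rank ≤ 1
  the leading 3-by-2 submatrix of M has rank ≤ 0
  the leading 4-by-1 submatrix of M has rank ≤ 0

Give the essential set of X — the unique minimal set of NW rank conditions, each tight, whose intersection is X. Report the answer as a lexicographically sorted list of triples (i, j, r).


Computing R[i][j] = min implied NW-rank bound (n=8, 16 conditions):

  row 1: 0 0 1 1 1 1 1 1
  row 2: 0 0 1 1 2 2 2 2
  row 3: 0 0 1 1 2 3 3 3
  row 4: 0 1 2 2 3 4 4 4
  row 5: 0 1 2 2 3 4 5 5
  row 6: 0 1 2 3 4 5 6 6
  row 7: 0 1 2 3 4 5 6 7
  row 8: 1 2 3 4 5 6 7 8

hence w(1..8) = (3, 5, 6, 2, 7, 4, 8, 1).

Fulton essential set (4 of the 13 Rothe cells):

[(3, 2, 0), (3, 4, 1), (5, 4, 2), (7, 1, 0)]


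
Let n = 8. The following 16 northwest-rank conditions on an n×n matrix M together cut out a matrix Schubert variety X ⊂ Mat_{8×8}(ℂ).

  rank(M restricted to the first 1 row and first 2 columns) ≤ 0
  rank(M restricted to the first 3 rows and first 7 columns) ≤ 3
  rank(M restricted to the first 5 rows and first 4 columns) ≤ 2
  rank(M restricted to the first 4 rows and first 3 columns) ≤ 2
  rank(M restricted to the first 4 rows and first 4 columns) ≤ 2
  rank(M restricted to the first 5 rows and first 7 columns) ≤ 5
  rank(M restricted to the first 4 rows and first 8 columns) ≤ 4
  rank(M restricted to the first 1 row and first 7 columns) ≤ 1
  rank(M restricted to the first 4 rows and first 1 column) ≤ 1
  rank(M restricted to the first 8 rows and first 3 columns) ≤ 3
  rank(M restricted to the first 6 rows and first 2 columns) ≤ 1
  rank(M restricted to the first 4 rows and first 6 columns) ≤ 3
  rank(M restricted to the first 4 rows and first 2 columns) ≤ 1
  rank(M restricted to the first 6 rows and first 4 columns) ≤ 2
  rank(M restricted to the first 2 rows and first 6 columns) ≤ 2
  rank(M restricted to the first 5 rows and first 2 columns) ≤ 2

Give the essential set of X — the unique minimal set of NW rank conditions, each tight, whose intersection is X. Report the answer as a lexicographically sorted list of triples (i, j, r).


Rank table r_w(8×8) implied by the 16 constraints:

  row 1: 0, 0, 1, 1, 1, 1, 1, 1
  row 2: 1, 1, 2, 2, 2, 2, 2, 2
  row 3: 1, 1, 2, 2, 3, 3, 3, 3
  row 4: 1, 1, 2, 2, 3, 3, 4, 4
  row 5: 1, 1, 2, 2, 3, 4, 5, 5
  row 6: 1, 1, 2, 2, 3, 4, 5, 6
  row 7: 1, 2, 3, 3, 4, 5, 6, 7
  row 8: 1, 2, 3, 4, 5, 6, 7, 8

so w = (3, 1, 5, 7, 6, 8, 2, 4).

ℓ(w)=11; the 4 essential cells (i,j,r):

[(1, 2, 0), (4, 6, 3), (6, 2, 1), (6, 4, 2)]


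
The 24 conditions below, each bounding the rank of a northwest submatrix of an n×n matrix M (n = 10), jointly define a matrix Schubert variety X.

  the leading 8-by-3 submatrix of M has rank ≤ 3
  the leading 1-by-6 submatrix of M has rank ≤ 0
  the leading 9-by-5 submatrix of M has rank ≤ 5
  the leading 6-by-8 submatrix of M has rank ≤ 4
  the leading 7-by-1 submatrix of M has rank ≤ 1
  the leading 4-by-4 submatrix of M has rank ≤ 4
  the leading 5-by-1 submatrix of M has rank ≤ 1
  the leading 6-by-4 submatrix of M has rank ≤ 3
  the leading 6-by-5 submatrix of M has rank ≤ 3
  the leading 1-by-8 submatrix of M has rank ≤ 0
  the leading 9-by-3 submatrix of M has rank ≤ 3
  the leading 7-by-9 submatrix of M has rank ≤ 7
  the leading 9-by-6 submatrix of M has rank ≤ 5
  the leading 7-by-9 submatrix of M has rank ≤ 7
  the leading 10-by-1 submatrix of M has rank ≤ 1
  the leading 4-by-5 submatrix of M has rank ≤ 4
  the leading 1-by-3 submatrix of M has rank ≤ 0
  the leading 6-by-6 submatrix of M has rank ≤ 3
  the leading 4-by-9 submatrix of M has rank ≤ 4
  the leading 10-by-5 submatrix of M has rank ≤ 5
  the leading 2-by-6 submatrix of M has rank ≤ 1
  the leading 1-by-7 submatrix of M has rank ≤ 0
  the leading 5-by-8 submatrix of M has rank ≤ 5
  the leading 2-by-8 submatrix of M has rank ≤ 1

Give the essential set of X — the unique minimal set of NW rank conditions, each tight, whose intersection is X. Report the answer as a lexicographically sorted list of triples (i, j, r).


Computing R[i][j] = min implied NW-rank bound (n=10, 24 conditions):

  i=1: 0, 0, 0, 0, 0, 0, 0, 0, 1, 1
  i=2: 1, 1, 1, 1, 1, 1, 1, 1, 2, 2
  i=3: 1, 2, 2, 2, 2, 2, 2, 2, 3, 3
  i=4: 1, 2, 3, 3, 3, 3, 3, 3, 4, 4
  i=5: 1, 2, 3, 3, 3, 3, 4, 4, 5, 5
  i=6: 1, 2, 3, 3, 3, 3, 4, 4, 5, 6
  i=7: 1, 2, 3, 4, 4, 4, 5, 5, 6, 7
  i=8: 1, 2, 3, 4, 5, 5, 6, 6, 7, 8
  i=9: 1, 2, 3, 4, 5, 5, 6, 7, 8, 9
  i=10: 1, 2, 3, 4, 5, 6, 7, 8, 9, 10

second differences of R give the permutation w = (9, 1, 2, 3, 7, 10, 4, 5, 8, 6).

4 SE-corners of the 16-cell Rothe diagram give Ess(w):

[(1, 8, 0), (6, 6, 3), (6, 8, 4), (9, 6, 5)]


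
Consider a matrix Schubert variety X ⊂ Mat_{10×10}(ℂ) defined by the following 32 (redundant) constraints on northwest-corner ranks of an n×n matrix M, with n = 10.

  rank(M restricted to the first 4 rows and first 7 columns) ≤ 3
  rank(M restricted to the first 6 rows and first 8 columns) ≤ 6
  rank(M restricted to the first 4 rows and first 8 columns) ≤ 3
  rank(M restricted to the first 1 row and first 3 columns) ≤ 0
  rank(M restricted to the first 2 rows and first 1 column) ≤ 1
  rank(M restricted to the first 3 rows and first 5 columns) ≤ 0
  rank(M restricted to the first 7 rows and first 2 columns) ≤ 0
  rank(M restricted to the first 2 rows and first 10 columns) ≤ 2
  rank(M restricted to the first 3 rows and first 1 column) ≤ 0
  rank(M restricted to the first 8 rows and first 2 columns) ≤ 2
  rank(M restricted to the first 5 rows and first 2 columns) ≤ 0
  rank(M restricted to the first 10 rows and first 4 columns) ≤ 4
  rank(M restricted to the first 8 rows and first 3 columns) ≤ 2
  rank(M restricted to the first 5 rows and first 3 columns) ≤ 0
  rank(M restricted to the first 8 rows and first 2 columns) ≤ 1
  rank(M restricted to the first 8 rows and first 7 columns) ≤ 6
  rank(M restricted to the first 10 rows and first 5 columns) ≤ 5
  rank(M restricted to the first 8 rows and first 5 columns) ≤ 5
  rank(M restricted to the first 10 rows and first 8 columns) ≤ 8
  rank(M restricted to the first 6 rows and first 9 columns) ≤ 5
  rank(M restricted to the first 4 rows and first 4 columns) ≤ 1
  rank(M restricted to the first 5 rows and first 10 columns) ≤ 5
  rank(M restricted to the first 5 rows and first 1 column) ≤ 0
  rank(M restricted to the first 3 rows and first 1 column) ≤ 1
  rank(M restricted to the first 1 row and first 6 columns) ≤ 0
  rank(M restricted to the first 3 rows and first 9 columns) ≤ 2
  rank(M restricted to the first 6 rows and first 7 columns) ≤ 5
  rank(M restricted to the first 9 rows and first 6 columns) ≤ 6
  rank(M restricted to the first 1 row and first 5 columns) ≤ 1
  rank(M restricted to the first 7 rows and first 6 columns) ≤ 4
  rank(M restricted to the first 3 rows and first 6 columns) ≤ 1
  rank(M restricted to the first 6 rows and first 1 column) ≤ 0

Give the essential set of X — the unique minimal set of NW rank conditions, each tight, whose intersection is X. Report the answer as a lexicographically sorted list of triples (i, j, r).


Propagating the 32 rank bounds to every northwest block:

  0 0 0 0 0 0 1 1 1 1
  0 0 0 0 0 1 2 2 2 2
  0 0 0 0 0 1 2 2 2 3
  0 0 0 1 1 2 3 3 3 4
  0 0 0 1 2 3 4 4 4 5
  0 0 1 2 3 4 5 5 5 6
  0 0 1 2 3 4 5 6 6 7
  1 1 2 3 4 5 6 7 7 8
  1 2 3 4 5 6 7 8 8 9
  1 2 3 4 5 6 7 8 9 10

the unique w with this rank table is (7, 6, 10, 4, 5, 3, 8, 1, 2, 9).

ℓ(w)=28; the 5 essential cells (i,j,r):

[(1, 6, 0), (3, 5, 0), (3, 9, 2), (5, 3, 0), (7, 2, 0)]


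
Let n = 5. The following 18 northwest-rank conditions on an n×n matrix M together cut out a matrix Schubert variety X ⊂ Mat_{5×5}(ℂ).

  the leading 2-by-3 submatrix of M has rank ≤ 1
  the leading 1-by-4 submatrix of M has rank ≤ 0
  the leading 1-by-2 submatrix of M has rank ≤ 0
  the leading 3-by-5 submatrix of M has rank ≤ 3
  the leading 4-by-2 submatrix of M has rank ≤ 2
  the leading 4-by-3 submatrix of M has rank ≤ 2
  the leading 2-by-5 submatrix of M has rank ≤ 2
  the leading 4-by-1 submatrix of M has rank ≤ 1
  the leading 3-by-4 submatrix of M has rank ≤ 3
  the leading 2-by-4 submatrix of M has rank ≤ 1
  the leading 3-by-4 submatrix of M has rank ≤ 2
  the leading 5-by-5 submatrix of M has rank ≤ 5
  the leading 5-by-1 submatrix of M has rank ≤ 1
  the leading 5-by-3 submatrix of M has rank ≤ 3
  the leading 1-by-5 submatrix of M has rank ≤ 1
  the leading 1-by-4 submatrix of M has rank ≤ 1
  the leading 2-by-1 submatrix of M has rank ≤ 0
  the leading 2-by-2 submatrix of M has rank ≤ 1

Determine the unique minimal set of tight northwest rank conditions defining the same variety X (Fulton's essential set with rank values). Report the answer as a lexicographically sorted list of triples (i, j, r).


Computing R[i][j] = min implied NW-rank bound (n=5, 18 conditions):

  i=1: 0  0  0  0  1
  i=2: 0  1  1  1  2
  i=3: 1  2  2  2  3
  i=4: 1  2  2  3  4
  i=5: 1  2  3  4  5

second differences of R give the permutation w = (5, 2, 1, 4, 3).

|D(w)|=6, |Ess(w)|=3:

[(1, 4, 0), (2, 1, 0), (4, 3, 2)]


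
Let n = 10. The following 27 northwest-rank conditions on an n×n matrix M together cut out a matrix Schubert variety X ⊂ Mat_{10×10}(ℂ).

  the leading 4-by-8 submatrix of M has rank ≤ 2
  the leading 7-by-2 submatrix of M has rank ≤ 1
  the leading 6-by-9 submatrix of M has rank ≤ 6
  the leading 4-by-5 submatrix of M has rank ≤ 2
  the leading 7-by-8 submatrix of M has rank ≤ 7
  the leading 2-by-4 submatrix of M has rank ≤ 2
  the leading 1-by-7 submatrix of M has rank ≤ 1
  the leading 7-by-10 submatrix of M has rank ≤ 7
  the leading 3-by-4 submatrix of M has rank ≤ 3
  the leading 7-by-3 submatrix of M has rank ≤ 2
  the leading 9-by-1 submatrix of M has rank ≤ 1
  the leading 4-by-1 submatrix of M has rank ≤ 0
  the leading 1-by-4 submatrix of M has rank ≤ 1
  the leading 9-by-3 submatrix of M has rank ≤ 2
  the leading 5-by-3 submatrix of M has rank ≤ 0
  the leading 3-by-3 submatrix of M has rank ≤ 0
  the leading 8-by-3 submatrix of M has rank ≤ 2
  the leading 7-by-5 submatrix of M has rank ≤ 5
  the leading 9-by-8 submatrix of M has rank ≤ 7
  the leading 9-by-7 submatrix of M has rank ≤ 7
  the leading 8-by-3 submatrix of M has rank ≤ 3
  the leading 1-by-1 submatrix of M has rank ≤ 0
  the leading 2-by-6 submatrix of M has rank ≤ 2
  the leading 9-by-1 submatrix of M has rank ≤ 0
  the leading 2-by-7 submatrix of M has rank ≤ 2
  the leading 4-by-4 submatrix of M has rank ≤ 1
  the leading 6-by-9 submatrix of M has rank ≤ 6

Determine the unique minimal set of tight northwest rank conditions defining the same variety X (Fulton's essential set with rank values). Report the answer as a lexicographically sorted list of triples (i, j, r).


Rank table r_w(10×10) implied by the 27 constraints:

  R[1]: 0, 0, 0, 1, 1, 1, 1, 1, 1, 1
  R[2]: 0, 0, 0, 1, 2, 2, 2, 2, 2, 2
  R[3]: 0, 0, 0, 1, 2, 2, 2, 2, 3, 3
  R[4]: 0, 0, 0, 1, 2, 2, 2, 2, 3, 4
  R[5]: 0, 0, 0, 1, 2, 3, 3, 3, 4, 5
  R[6]: 0, 1, 1, 2, 3, 4, 4, 4, 5, 6
  R[7]: 0, 1, 2, 3, 4, 5, 5, 5, 6, 7
  R[8]: 0, 1, 2, 3, 4, 5, 6, 6, 7, 8
  R[9]: 0, 1, 2, 3, 4, 5, 6, 7, 8, 9
  R[10]: 1, 2, 3, 4, 5, 6, 7, 8, 9, 10

so w = (4, 5, 9, 10, 6, 2, 3, 7, 8, 1).

ℓ(w)=25; the 3 essential cells (i,j,r):

[(4, 8, 2), (5, 3, 0), (9, 1, 0)]


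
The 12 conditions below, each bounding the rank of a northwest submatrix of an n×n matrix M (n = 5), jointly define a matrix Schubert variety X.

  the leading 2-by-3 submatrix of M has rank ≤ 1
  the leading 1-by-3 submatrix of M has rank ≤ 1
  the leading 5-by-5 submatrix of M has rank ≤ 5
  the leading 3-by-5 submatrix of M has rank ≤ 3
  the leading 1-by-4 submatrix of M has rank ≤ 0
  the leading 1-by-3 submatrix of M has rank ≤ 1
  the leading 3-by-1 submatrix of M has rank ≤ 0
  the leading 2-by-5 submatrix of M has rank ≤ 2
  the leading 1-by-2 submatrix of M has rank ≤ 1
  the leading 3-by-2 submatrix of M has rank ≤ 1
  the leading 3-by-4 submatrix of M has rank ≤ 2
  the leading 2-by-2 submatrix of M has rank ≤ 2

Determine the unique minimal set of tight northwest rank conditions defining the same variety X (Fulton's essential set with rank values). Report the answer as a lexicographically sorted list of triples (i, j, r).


Propagating the 12 rank bounds to every northwest block:

  i=1: 0 | 0 | 0 | 0 | 1
  i=2: 0 | 1 | 1 | 1 | 2
  i=3: 0 | 1 | 2 | 2 | 3
  i=4: 1 | 2 | 3 | 3 | 4
  i=5: 1 | 2 | 3 | 4 | 5

so w = (5, 2, 3, 1, 4).

Rothe diagram D(w) (6 cells), 2 SE-corners (essential conditions):

[(1, 4, 0), (3, 1, 0)]


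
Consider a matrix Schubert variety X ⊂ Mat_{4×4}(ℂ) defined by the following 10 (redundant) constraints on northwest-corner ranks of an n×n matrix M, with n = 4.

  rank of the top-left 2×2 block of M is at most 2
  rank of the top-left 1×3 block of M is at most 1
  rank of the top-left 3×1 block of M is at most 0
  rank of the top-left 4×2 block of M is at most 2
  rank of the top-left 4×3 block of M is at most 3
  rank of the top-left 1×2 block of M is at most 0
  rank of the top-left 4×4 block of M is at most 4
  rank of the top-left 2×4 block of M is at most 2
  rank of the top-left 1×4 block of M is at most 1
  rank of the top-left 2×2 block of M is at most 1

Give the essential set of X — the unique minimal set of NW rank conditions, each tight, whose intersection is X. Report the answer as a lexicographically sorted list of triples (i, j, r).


Rank table r_w(4×4) implied by the 10 constraints:

  i=1: 0, 0, 1, 1
  i=2: 0, 1, 2, 2
  i=3: 0, 1, 2, 3
  i=4: 1, 2, 3, 4

second differences of R give the permutation w = (3, 2, 4, 1).

|D(w)|=4, |Ess(w)|=2:

[(1, 2, 0), (3, 1, 0)]


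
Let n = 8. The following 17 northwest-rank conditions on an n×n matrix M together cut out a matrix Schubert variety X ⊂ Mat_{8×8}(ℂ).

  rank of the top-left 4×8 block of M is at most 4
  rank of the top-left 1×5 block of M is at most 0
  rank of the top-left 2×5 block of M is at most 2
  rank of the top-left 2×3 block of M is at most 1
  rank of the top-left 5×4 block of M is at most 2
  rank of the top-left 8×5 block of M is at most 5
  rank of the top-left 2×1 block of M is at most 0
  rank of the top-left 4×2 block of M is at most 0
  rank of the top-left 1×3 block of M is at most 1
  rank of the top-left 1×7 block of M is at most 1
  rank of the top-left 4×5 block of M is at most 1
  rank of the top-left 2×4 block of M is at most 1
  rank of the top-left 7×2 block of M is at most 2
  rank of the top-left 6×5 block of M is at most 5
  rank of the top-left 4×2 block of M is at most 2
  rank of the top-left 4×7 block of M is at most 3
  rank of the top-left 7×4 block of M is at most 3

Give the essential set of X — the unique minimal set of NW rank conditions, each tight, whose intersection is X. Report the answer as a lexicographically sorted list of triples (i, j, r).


Computing R[i][j] = min implied NW-rank bound (n=8, 17 conditions):

  0  0  0  0  0  1  1  1
  0  0  1  1  1  2  2  2
  0  0  1  1  1  2  3  3
  0  0  1  1  1  2  3  4
  1  1  2  2  2  3  4  5
  1  2  3  3  3  4  5  6
  1  2  3  3  4  5  6  7
  1  2  3  4  5  6  7  8

giving w = (6, 3, 7, 8, 1, 2, 5, 4) via Δ²R.

Rothe diagram D(w) (16 cells), 4 SE-corners (essential conditions):

[(1, 5, 0), (4, 2, 0), (4, 5, 1), (7, 4, 3)]


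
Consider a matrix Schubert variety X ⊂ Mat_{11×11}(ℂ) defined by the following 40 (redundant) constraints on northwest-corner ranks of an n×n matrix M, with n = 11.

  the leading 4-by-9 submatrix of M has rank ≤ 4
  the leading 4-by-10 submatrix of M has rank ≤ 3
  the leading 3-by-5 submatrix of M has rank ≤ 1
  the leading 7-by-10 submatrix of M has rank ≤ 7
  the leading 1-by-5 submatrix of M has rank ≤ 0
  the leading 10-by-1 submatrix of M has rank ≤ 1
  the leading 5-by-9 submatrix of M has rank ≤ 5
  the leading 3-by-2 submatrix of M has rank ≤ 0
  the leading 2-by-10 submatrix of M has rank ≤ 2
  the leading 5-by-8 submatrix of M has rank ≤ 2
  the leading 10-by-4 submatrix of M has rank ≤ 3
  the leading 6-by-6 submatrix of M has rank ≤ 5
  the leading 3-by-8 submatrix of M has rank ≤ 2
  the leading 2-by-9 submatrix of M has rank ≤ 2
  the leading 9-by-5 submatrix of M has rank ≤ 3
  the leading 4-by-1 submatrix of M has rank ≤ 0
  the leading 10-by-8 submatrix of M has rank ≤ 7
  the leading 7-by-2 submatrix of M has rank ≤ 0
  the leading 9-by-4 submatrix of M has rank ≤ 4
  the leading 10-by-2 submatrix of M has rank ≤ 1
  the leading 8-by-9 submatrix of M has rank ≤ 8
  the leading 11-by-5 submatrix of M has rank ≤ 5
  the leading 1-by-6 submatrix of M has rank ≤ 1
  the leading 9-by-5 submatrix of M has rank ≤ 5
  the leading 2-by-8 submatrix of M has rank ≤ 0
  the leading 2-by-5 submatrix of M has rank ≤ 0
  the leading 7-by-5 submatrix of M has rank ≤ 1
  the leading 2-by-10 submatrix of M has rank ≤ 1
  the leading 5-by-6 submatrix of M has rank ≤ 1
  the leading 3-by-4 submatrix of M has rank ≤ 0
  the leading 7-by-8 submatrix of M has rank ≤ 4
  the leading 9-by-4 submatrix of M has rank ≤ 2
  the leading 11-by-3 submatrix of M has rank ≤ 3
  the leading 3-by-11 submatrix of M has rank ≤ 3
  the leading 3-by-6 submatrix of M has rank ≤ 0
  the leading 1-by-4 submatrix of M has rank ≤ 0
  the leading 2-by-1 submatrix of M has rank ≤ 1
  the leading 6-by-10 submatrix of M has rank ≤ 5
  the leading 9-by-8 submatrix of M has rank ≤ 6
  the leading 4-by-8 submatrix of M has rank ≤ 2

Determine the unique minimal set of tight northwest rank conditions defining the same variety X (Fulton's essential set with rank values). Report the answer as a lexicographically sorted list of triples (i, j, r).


Rank table r_w(11×11) implied by the 40 constraints:

  row 1: 0, 0, 0, 0, 0, 0, 0, 0, 1, 1, 1
  row 2: 0, 0, 0, 0, 0, 0, 0, 0, 1, 1, 2
  row 3: 0, 0, 0, 0, 0, 0, 1, 1, 2, 2, 3
  row 4: 0, 0, 1, 1, 1, 1, 2, 2, 3, 3, 4
  row 5: 0, 0, 1, 1, 1, 1, 2, 2, 3, 4, 5
  row 6: 0, 0, 1, 1, 1, 2, 3, 3, 4, 5, 6
  row 7: 0, 0, 1, 1, 1, 2, 3, 4, 5, 6, 7
  row 8: 1, 1, 2, 2, 2, 3, 4, 5, 6, 7, 8
  row 9: 1, 1, 2, 2, 3, 4, 5, 6, 7, 8, 9
  row 10: 1, 1, 2, 3, 4, 5, 6, 7, 8, 9, 10
  row 11: 1, 2, 3, 4, 5, 6, 7, 8, 9, 10, 11

giving w = (9, 11, 7, 3, 10, 6, 8, 1, 5, 4, 2) via Δ²R.

Rothe diagram D(w) (42 cells), 9 SE-corners (essential conditions):

[(2, 8, 0), (2, 10, 1), (3, 6, 0), (5, 6, 1), (5, 8, 2), (7, 2, 0), (7, 5, 1), (9, 4, 2), (10, 2, 1)]


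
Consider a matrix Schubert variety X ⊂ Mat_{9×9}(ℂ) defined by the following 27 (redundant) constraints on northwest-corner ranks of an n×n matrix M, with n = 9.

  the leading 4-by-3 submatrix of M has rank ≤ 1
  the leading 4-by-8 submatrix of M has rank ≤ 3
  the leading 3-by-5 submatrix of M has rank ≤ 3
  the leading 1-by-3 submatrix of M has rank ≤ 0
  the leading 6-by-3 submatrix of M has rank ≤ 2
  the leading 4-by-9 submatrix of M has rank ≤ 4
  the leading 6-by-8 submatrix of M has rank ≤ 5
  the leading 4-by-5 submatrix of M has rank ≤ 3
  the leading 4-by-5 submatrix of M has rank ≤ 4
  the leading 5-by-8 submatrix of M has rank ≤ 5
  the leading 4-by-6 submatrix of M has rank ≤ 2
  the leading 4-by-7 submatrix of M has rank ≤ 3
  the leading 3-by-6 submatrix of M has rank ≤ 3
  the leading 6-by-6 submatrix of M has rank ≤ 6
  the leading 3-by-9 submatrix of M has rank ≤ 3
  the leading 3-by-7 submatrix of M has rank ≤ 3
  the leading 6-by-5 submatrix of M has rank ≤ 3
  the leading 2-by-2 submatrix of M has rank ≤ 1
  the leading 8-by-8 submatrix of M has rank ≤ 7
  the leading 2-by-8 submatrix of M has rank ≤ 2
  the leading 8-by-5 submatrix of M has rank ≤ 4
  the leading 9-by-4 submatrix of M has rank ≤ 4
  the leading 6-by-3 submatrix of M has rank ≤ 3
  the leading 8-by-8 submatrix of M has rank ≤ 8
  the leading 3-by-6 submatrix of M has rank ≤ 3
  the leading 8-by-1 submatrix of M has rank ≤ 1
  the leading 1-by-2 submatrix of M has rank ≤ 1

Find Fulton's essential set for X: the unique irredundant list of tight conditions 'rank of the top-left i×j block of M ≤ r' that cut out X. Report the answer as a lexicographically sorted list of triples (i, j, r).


The tightest implied rank at each (i,j), from the 27 conditions:

  row 1: 0 | 0 | 0 | 1 | 1 | 1 | 1 | 1 | 1
  row 2: 1 | 1 | 1 | 2 | 2 | 2 | 2 | 2 | 2
  row 3: 1 | 1 | 1 | 2 | 2 | 2 | 3 | 3 | 3
  row 4: 1 | 1 | 1 | 2 | 2 | 2 | 3 | 3 | 4
  row 5: 1 | 2 | 2 | 3 | 3 | 3 | 4 | 4 | 5
  row 6: 1 | 2 | 2 | 3 | 3 | 4 | 5 | 5 | 6
  row 7: 1 | 2 | 3 | 4 | 4 | 5 | 6 | 6 | 7
  row 8: 1 | 2 | 3 | 4 | 4 | 5 | 6 | 7 | 8
  row 9: 1 | 2 | 3 | 4 | 5 | 6 | 7 | 8 | 9

so w = (4, 1, 7, 9, 2, 6, 3, 8, 5).

Rothe diagram D(w) (15 cells), 7 SE-corners (essential conditions):

[(1, 3, 0), (4, 3, 1), (4, 6, 2), (4, 8, 3), (6, 3, 2), (6, 5, 3), (8, 5, 4)]


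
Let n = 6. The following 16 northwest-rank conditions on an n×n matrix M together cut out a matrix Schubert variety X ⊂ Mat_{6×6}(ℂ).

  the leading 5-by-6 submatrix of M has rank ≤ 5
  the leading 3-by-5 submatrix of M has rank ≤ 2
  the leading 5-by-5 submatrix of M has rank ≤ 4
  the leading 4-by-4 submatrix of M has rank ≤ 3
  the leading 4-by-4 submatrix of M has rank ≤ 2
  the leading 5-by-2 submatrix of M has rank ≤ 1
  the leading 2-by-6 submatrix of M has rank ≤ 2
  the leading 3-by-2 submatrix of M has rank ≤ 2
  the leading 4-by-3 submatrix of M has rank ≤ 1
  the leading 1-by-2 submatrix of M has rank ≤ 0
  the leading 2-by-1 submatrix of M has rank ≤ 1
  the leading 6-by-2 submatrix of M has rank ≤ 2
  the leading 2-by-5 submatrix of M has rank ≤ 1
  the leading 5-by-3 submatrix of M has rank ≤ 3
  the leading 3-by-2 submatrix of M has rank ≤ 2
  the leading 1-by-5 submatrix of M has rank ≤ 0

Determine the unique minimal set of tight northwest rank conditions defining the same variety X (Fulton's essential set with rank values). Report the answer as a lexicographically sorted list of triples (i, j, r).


The tightest implied rank at each (i,j), from the 16 conditions:

  R[1]: 0 | 0 | 0 | 0 | 0 | 1
  R[2]: 1 | 1 | 1 | 1 | 1 | 2
  R[3]: 1 | 1 | 1 | 2 | 2 | 3
  R[4]: 1 | 1 | 1 | 2 | 3 | 4
  R[5]: 1 | 1 | 2 | 3 | 4 | 5
  R[6]: 1 | 2 | 3 | 4 | 5 | 6

hence w(1..6) = (6, 1, 4, 5, 3, 2).

3 SE-corners of the 10-cell Rothe diagram give Ess(w):

[(1, 5, 0), (4, 3, 1), (5, 2, 1)]


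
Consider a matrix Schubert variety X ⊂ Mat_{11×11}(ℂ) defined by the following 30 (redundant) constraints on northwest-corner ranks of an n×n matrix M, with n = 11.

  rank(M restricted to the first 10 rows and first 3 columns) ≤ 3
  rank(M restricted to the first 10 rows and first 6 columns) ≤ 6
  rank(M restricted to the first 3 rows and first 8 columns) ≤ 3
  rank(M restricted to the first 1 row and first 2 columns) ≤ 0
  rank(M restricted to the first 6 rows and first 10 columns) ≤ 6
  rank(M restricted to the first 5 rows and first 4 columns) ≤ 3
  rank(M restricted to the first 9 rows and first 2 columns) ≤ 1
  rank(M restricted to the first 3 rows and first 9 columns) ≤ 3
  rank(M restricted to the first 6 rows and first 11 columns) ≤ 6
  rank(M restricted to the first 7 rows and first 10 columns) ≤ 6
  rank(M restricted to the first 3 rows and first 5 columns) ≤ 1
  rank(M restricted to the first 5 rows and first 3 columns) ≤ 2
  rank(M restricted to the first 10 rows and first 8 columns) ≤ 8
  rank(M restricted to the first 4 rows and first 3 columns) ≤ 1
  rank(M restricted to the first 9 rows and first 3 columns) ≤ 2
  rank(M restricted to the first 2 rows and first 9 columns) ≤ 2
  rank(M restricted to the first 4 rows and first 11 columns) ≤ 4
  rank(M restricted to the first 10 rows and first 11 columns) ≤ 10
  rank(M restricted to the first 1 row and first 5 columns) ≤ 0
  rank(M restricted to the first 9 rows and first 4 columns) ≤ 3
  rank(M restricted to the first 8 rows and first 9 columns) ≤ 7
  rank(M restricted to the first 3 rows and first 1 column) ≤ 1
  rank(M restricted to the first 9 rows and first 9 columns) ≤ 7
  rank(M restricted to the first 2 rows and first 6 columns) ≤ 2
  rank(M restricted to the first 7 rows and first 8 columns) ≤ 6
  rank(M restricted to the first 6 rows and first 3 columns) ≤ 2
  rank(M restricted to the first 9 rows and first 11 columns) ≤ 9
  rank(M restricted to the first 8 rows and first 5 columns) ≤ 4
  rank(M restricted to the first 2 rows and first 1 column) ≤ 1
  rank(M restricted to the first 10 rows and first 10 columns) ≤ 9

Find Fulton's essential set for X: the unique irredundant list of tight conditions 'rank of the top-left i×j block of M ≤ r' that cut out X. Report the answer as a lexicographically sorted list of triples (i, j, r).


The tightest implied rank at each (i,j), from the 30 conditions:

  R[1]: 0, 0, 0, 0, 0, 1, 1, 1, 1, 1, 1
  R[2]: 1, 1, 1, 1, 1, 2, 2, 2, 2, 2, 2
  R[3]: 1, 1, 1, 1, 1, 2, 3, 3, 3, 3, 3
  R[4]: 1, 1, 1, 2, 2, 3, 4, 4, 4, 4, 4
  R[5]: 1, 1, 2, 3, 3, 4, 5, 5, 5, 5, 5
  R[6]: 1, 1, 2, 3, 4, 5, 6, 6, 6, 6, 6
  R[7]: 1, 1, 2, 3, 4, 5, 6, 6, 6, 6, 7
  R[8]: 1, 1, 2, 3, 4, 5, 6, 7, 7, 7, 8
  R[9]: 1, 1, 2, 3, 4, 5, 6, 7, 7, 8, 9
  R[10]: 1, 2, 3, 4, 5, 6, 7, 8, 8, 9, 10
  R[11]: 1, 2, 3, 4, 5, 6, 7, 8, 9, 10, 11

second differences of R give the permutation w = (6, 1, 7, 4, 3, 5, 11, 8, 10, 2, 9).

|D(w)|=20, |Ess(w)|=6:

[(1, 5, 0), (3, 5, 1), (4, 3, 1), (7, 10, 6), (9, 2, 1), (9, 9, 7)]


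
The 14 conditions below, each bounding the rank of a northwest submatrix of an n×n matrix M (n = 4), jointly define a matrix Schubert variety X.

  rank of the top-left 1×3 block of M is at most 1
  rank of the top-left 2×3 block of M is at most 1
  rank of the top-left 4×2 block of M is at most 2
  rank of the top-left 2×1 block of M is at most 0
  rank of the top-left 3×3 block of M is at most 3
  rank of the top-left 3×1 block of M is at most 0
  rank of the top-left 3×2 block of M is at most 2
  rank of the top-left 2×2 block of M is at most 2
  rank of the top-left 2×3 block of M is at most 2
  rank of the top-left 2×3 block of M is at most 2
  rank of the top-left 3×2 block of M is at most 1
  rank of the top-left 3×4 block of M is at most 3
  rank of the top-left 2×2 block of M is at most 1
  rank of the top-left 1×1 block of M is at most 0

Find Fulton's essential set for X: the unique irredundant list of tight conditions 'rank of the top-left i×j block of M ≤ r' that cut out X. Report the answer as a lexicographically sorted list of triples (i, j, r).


Computing R[i][j] = min implied NW-rank bound (n=4, 14 conditions):

  R[1]: 0  1  1  1
  R[2]: 0  1  1  2
  R[3]: 0  1  2  3
  R[4]: 1  2  3  4

so w = (2, 4, 3, 1).

|D(w)|=4, |Ess(w)|=2:

[(2, 3, 1), (3, 1, 0)]


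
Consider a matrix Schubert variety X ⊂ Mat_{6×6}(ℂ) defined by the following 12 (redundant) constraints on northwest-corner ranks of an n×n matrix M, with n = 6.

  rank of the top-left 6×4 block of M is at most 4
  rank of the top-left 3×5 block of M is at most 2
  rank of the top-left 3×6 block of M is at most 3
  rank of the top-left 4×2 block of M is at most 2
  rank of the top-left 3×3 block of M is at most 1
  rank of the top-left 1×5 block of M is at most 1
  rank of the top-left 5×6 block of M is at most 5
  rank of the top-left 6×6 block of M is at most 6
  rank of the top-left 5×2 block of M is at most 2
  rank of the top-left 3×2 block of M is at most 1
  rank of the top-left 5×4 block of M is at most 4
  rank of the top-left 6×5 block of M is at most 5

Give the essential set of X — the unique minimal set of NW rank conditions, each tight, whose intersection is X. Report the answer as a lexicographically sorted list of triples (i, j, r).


Propagating the 12 rank bounds to every northwest block:

  row 1: 1, 1, 1, 1, 1, 1
  row 2: 1, 1, 1, 2, 2, 2
  row 3: 1, 1, 1, 2, 2, 3
  row 4: 1, 2, 2, 3, 3, 4
  row 5: 1, 2, 3, 4, 4, 5
  row 6: 1, 2, 3, 4, 5, 6

the unique w with this rank table is (1, 4, 6, 2, 3, 5).

Fulton essential set (2 of the 5 Rothe cells):

[(3, 3, 1), (3, 5, 2)]


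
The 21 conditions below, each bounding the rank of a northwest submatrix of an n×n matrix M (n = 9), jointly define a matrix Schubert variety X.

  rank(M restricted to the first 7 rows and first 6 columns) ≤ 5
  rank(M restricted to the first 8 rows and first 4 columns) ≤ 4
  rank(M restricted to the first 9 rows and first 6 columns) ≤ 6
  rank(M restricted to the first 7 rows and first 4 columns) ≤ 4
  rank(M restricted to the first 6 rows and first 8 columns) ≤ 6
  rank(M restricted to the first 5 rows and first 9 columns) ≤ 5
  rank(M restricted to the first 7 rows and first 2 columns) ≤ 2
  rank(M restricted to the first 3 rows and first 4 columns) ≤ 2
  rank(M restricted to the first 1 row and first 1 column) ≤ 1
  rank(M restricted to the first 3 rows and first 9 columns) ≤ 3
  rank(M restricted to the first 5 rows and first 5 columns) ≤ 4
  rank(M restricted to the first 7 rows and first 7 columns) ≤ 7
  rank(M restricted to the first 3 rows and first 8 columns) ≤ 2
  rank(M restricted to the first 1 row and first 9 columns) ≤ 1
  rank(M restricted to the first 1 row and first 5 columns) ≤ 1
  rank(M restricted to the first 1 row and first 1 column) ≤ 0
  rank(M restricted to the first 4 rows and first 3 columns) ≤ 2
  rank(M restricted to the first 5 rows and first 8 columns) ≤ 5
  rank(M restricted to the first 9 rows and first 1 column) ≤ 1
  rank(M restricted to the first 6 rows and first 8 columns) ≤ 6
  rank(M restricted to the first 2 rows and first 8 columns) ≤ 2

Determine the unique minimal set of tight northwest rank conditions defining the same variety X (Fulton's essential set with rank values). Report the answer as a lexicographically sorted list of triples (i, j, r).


Reconstructing r_w from the 21 given conditions:

  0 1 1 1 1 1 1 1 1
  1 2 2 2 2 2 2 2 2
  1 2 2 2 2 2 2 2 3
  1 2 2 3 3 3 3 3 4
  1 2 3 4 4 4 4 4 5
  1 2 3 4 5 5 5 5 6
  1 2 3 4 5 5 6 6 7
  1 2 3 4 5 6 7 7 8
  1 2 3 4 5 6 7 8 9

second differences of R give the permutation w = (2, 1, 9, 4, 3, 5, 7, 6, 8).

|D(w)|=9, |Ess(w)|=4:

[(1, 1, 0), (3, 8, 2), (4, 3, 2), (7, 6, 5)]
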